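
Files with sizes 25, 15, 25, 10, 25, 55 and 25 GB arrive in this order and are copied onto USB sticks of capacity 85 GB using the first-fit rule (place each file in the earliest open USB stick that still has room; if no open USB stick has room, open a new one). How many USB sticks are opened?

3

  25 → USB stick 1 (new)  [load 25/85]
  15 → USB stick 1  [load 40/85]
  25 → USB stick 1  [load 65/85]
  10 → USB stick 1  [load 75/85]
  25 → USB stick 2 (new)  [load 25/85]
  55 → USB stick 2  [load 80/85]
  25 → USB stick 3 (new)  [load 25/85]
3 USB sticks opened.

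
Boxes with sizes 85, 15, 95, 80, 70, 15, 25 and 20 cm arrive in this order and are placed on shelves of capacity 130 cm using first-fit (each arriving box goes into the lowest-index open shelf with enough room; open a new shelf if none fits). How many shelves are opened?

  85 → shelf 1 (new)  [load 85/130]
  15 → shelf 1  [load 100/130]
  95 → shelf 2 (new)  [load 95/130]
  80 → shelf 3 (new)  [load 80/130]
  70 → shelf 4 (new)  [load 70/130]
  15 → shelf 1  [load 115/130]
  25 → shelf 2  [load 120/130]
  20 → shelf 3  [load 100/130]
4 shelves opened.

4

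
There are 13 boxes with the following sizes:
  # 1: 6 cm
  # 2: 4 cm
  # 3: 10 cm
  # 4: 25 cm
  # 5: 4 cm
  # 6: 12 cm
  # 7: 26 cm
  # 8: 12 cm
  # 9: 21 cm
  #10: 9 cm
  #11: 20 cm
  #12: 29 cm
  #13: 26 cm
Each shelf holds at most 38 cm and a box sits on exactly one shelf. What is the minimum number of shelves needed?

6

Total = 29 + 26 + 26 + 25 + 21 + 20 + 12 + 12 + 10 + 9 + 6 + 4 + 4 = 204 cm.
Lower bound: ⌈204/38⌉ = 6 shelves.
A packing using 6 shelves:
  shelf 1: 29 + 9 = 38
  shelf 2: 26 + 12 = 38
  shelf 3: 26 + 12 = 38
  shelf 4: 25 + 10 = 35
  shelf 5: 21 + 6 + 4 + 4 = 35
  shelf 6: 20 = 20
This matches the lower bound, so 6 is optimal.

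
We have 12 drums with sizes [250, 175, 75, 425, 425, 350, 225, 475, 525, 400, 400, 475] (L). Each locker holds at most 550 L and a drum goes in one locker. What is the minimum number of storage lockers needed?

Total = 525 + 475 + 475 + 425 + 425 + 400 + 400 + 350 + 250 + 225 + 175 + 75 = 4200 L.
Lower bound: ⌈4200/550⌉ = 8 storage lockers.
A packing using 9 storage lockers:
  locker 1: 525 = 525
  locker 2: 475 + 75 = 550
  locker 3: 475 = 475
  locker 4: 425 = 425
  locker 5: 425 = 425
  locker 6: 400 = 400
  locker 7: 400 = 400
  locker 8: 350 + 175 = 525
  locker 9: 250 + 225 = 475
No arrangement into 8 storage lockers stays within capacity, so 9 is optimal.

9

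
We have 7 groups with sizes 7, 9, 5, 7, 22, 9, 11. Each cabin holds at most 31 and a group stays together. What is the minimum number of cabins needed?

Total = 22 + 11 + 9 + 9 + 7 + 7 + 5 = 70.
Lower bound: ⌈70/31⌉ = 3 cabins.
A packing using 3 cabins:
  cabin 1: 22 + 9 = 31
  cabin 2: 11 + 9 + 7 = 27
  cabin 3: 7 + 5 = 12
This matches the lower bound, so 3 is optimal.

3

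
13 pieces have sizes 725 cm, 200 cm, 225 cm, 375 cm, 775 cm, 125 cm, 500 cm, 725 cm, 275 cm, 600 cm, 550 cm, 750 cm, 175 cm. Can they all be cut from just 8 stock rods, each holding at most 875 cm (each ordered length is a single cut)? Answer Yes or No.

A valid assignment using 8 stock rods:
  stock rod 1: 775 = 775
  stock rod 2: 750 + 125 = 875
  stock rod 3: 725 = 725
  stock rod 4: 725 = 725
  stock rod 5: 600 + 275 = 875
  stock rod 6: 550 + 225 = 775
  stock rod 7: 500 + 375 = 875
  stock rod 8: 200 + 175 = 375
Every load is within 875 cm, so 8 stock rods suffice.

Yes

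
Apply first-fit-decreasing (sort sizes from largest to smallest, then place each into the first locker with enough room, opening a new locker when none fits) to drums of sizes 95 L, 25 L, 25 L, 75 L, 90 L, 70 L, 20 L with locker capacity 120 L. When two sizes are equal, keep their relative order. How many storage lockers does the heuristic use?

4

Sorted descending: 95, 90, 75, 70, 25, 25, 20.
  95 → locker 1 (new)  [load 95/120]
  90 → locker 2 (new)  [load 90/120]
  75 → locker 3 (new)  [load 75/120]
  70 → locker 4 (new)  [load 70/120]
  25 → locker 1  [load 120/120]
  25 → locker 2  [load 115/120]
  20 → locker 3  [load 95/120]
4 storage lockers opened.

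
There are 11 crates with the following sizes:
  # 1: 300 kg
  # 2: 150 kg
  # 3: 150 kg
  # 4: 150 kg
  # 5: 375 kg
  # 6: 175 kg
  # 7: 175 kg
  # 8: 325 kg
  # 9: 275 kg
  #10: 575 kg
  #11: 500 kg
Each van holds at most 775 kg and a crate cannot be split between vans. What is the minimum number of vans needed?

5

Total = 575 + 500 + 375 + 325 + 300 + 275 + 175 + 175 + 150 + 150 + 150 = 3150 kg.
Lower bound: ⌈3150/775⌉ = 5 vans.
A packing using 5 vans:
  van 1: 575 + 175 = 750
  van 2: 500 + 275 = 775
  van 3: 375 + 325 = 700
  van 4: 300 + 175 + 150 + 150 = 775
  van 5: 150 = 150
This matches the lower bound, so 5 is optimal.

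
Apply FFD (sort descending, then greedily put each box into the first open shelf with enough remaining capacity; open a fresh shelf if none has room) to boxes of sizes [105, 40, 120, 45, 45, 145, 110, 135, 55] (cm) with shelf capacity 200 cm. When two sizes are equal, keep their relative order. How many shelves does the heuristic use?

Sorted descending: 145, 135, 120, 110, 105, 55, 45, 45, 40.
  145 → shelf 1 (new)  [load 145/200]
  135 → shelf 2 (new)  [load 135/200]
  120 → shelf 3 (new)  [load 120/200]
  110 → shelf 4 (new)  [load 110/200]
  105 → shelf 5 (new)  [load 105/200]
  55 → shelf 1  [load 200/200]
  45 → shelf 2  [load 180/200]
  45 → shelf 3  [load 165/200]
  40 → shelf 4  [load 150/200]
5 shelves opened.

5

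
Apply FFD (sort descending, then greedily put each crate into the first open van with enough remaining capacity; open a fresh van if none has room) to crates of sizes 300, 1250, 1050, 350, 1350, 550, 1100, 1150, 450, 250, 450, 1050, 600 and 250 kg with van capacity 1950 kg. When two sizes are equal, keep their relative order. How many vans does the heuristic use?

Sorted descending: 1350, 1250, 1150, 1100, 1050, 1050, 600, 550, 450, 450, 350, 300, 250, 250.
  1350 → van 1 (new)  [load 1350/1950]
  1250 → van 2 (new)  [load 1250/1950]
  1150 → van 3 (new)  [load 1150/1950]
  1100 → van 4 (new)  [load 1100/1950]
  1050 → van 5 (new)  [load 1050/1950]
  1050 → van 6 (new)  [load 1050/1950]
  600 → van 1  [load 1950/1950]
  550 → van 2  [load 1800/1950]
  450 → van 3  [load 1600/1950]
  450 → van 4  [load 1550/1950]
  350 → van 3  [load 1950/1950]
  300 → van 4  [load 1850/1950]
  250 → van 5  [load 1300/1950]
  250 → van 5  [load 1550/1950]
6 vans opened.

6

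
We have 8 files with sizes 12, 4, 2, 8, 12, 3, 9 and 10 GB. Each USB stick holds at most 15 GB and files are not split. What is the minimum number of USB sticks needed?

5

Total = 12 + 12 + 10 + 9 + 8 + 4 + 3 + 2 = 60 GB.
Lower bound: ⌈60/15⌉ = 4 USB sticks.
Also, 5 files each exceed 15/2 GB, and no two of those can share a USB stick, so at least 5 USB sticks are needed.
A packing using 5 USB sticks:
  USB stick 1: 12 + 3 = 15
  USB stick 2: 12 + 2 = 14
  USB stick 3: 10 + 4 = 14
  USB stick 4: 9 = 9
  USB stick 5: 8 = 8
This matches the lower bound, so 5 is optimal.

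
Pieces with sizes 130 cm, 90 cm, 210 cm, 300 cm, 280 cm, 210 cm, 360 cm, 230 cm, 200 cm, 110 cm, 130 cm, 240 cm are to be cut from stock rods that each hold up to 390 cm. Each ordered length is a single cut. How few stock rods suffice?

Total = 360 + 300 + 280 + 240 + 230 + 210 + 210 + 200 + 130 + 130 + 110 + 90 = 2490 cm.
Lower bound: ⌈2490/390⌉ = 7 stock rods.
Also, 8 pieces each exceed 195 cm, and no two of those can share a stock rod, so at least 8 stock rods are needed.
A packing using 8 stock rods:
  stock rod 1: 360 = 360
  stock rod 2: 300 + 90 = 390
  stock rod 3: 280 + 110 = 390
  stock rod 4: 240 + 130 = 370
  stock rod 5: 230 + 130 = 360
  stock rod 6: 210 = 210
  stock rod 7: 210 = 210
  stock rod 8: 200 = 200
This matches the lower bound, so 8 is optimal.

8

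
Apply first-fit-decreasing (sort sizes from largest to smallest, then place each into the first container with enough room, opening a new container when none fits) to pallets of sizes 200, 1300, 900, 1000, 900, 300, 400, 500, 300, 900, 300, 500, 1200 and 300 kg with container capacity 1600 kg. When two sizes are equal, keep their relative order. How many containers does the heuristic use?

Sorted descending: 1300, 1200, 1000, 900, 900, 900, 500, 500, 400, 300, 300, 300, 300, 200.
  1300 → container 1 (new)  [load 1300/1600]
  1200 → container 2 (new)  [load 1200/1600]
  1000 → container 3 (new)  [load 1000/1600]
  900 → container 4 (new)  [load 900/1600]
  900 → container 5 (new)  [load 900/1600]
  900 → container 6 (new)  [load 900/1600]
  500 → container 3  [load 1500/1600]
  500 → container 4  [load 1400/1600]
  400 → container 2  [load 1600/1600]
  300 → container 1  [load 1600/1600]
  300 → container 5  [load 1200/1600]
  300 → container 5  [load 1500/1600]
  300 → container 6  [load 1200/1600]
  200 → container 4  [load 1600/1600]
6 containers opened.

6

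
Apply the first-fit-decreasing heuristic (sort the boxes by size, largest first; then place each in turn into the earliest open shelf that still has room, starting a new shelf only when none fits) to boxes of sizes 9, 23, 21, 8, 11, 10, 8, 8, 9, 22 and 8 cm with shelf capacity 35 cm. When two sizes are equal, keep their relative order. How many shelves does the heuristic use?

Sorted descending: 23, 22, 21, 11, 10, 9, 9, 8, 8, 8, 8.
  23 → shelf 1 (new)  [load 23/35]
  22 → shelf 2 (new)  [load 22/35]
  21 → shelf 3 (new)  [load 21/35]
  11 → shelf 1  [load 34/35]
  10 → shelf 2  [load 32/35]
  9 → shelf 3  [load 30/35]
  9 → shelf 4 (new)  [load 9/35]
  8 → shelf 4  [load 17/35]
  8 → shelf 4  [load 25/35]
  8 → shelf 4  [load 33/35]
  8 → shelf 5 (new)  [load 8/35]
5 shelves opened.

5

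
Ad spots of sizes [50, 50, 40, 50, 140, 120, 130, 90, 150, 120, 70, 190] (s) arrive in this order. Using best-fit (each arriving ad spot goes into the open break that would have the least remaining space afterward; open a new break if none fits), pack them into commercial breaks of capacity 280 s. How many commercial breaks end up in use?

  50 → break 1 (new)  [load 50/280]
  50 → break 1  [load 100/280]
  40 → break 1  [load 140/280]
  50 → break 1  [load 190/280]
  140 → break 2 (new)  [load 140/280]
  120 → break 2  [load 260/280]
  130 → break 3 (new)  [load 130/280]
  90 → break 1  [load 280/280]
  150 → break 3  [load 280/280]
  120 → break 4 (new)  [load 120/280]
  70 → break 4  [load 190/280]
  190 → break 5 (new)  [load 190/280]
5 commercial breaks opened.

5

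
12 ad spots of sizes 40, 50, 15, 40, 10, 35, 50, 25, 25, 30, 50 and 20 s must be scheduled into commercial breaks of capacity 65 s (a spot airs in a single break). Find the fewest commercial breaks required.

Total = 50 + 50 + 50 + 40 + 40 + 35 + 30 + 25 + 25 + 20 + 15 + 10 = 390 s.
Lower bound: ⌈390/65⌉ = 6 commercial breaks.
A packing using 7 commercial breaks:
  break 1: 50 + 15 = 65
  break 2: 50 + 10 = 60
  break 3: 50 = 50
  break 4: 40 + 25 = 65
  break 5: 40 + 25 = 65
  break 6: 35 + 30 = 65
  break 7: 20 = 20
No arrangement into 6 commercial breaks stays within capacity, so 7 is optimal.

7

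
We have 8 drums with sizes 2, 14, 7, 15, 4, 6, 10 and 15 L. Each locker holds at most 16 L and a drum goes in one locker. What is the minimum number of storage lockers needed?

Total = 15 + 15 + 14 + 10 + 7 + 6 + 4 + 2 = 73 L.
Lower bound: ⌈73/16⌉ = 5 storage lockers.
A packing using 5 storage lockers:
  locker 1: 15 = 15
  locker 2: 15 = 15
  locker 3: 14 + 2 = 16
  locker 4: 10 + 6 = 16
  locker 5: 7 + 4 = 11
This matches the lower bound, so 5 is optimal.

5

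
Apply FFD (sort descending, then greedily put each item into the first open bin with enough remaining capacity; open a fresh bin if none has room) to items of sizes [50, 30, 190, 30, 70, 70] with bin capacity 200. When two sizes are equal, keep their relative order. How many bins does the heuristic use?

Sorted descending: 190, 70, 70, 50, 30, 30.
  190 → bin 1 (new)  [load 190/200]
  70 → bin 2 (new)  [load 70/200]
  70 → bin 2  [load 140/200]
  50 → bin 2  [load 190/200]
  30 → bin 3 (new)  [load 30/200]
  30 → bin 3  [load 60/200]
3 bins opened.

3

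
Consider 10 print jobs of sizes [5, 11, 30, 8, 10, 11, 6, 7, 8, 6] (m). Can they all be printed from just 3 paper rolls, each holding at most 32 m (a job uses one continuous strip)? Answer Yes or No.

No

Total = 102 m; ⌈102/32⌉ = 4.
At least 4 paper rolls are required, but only 3 are allowed.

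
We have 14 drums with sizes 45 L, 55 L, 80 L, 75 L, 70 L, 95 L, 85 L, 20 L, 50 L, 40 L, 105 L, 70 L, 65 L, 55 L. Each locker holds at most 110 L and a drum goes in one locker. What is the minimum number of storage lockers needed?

Total = 105 + 95 + 85 + 80 + 75 + 70 + 70 + 65 + 55 + 55 + 50 + 45 + 40 + 20 = 910 L.
Lower bound: ⌈910/110⌉ = 9 storage lockers.
A packing using 10 storage lockers:
  locker 1: 105 = 105
  locker 2: 95 = 95
  locker 3: 85 + 20 = 105
  locker 4: 80 = 80
  locker 5: 75 = 75
  locker 6: 70 + 40 = 110
  locker 7: 70 = 70
  locker 8: 65 + 45 = 110
  locker 9: 55 + 55 = 110
  locker 10: 50 = 50
No arrangement into 9 storage lockers stays within capacity, so 10 is optimal.

10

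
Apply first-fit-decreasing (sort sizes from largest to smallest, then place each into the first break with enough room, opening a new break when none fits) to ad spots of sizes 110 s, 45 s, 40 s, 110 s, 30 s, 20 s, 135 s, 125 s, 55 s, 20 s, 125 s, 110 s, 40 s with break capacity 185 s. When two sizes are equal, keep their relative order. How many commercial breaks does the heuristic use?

Sorted descending: 135, 125, 125, 110, 110, 110, 55, 45, 40, 40, 30, 20, 20.
  135 → break 1 (new)  [load 135/185]
  125 → break 2 (new)  [load 125/185]
  125 → break 3 (new)  [load 125/185]
  110 → break 4 (new)  [load 110/185]
  110 → break 5 (new)  [load 110/185]
  110 → break 6 (new)  [load 110/185]
  55 → break 2  [load 180/185]
  45 → break 1  [load 180/185]
  40 → break 3  [load 165/185]
  40 → break 4  [load 150/185]
  30 → break 4  [load 180/185]
  20 → break 3  [load 185/185]
  20 → break 5  [load 130/185]
6 commercial breaks opened.

6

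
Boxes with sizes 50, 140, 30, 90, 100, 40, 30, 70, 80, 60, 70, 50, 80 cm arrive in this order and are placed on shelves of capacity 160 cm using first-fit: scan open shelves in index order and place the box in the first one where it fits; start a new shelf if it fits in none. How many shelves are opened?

6

  50 → shelf 1 (new)  [load 50/160]
  140 → shelf 2 (new)  [load 140/160]
  30 → shelf 1  [load 80/160]
  90 → shelf 3 (new)  [load 90/160]
  100 → shelf 4 (new)  [load 100/160]
  40 → shelf 1  [load 120/160]
  30 → shelf 1  [load 150/160]
  70 → shelf 3  [load 160/160]
  80 → shelf 5 (new)  [load 80/160]
  60 → shelf 4  [load 160/160]
  70 → shelf 5  [load 150/160]
  50 → shelf 6 (new)  [load 50/160]
  80 → shelf 6  [load 130/160]
6 shelves opened.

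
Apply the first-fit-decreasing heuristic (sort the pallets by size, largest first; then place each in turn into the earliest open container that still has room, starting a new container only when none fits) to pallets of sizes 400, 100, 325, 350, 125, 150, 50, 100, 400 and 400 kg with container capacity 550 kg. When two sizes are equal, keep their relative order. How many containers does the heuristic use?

5

Sorted descending: 400, 400, 400, 350, 325, 150, 125, 100, 100, 50.
  400 → container 1 (new)  [load 400/550]
  400 → container 2 (new)  [load 400/550]
  400 → container 3 (new)  [load 400/550]
  350 → container 4 (new)  [load 350/550]
  325 → container 5 (new)  [load 325/550]
  150 → container 1  [load 550/550]
  125 → container 2  [load 525/550]
  100 → container 3  [load 500/550]
  100 → container 4  [load 450/550]
  50 → container 3  [load 550/550]
5 containers opened.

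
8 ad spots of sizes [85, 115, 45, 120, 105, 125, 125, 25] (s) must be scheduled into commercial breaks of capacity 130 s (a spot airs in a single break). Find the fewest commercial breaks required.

6

Total = 125 + 125 + 120 + 115 + 105 + 85 + 45 + 25 = 745 s.
Lower bound: ⌈745/130⌉ = 6 commercial breaks.
A packing using 6 commercial breaks:
  break 1: 125 = 125
  break 2: 125 = 125
  break 3: 120 = 120
  break 4: 115 = 115
  break 5: 105 + 25 = 130
  break 6: 85 + 45 = 130
This matches the lower bound, so 6 is optimal.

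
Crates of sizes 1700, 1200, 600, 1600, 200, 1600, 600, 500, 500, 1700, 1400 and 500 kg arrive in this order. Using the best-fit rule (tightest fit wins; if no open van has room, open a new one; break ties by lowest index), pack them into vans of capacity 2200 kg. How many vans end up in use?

6

  1700 → van 1 (new)  [load 1700/2200]
  1200 → van 2 (new)  [load 1200/2200]
  600 → van 2  [load 1800/2200]
  1600 → van 3 (new)  [load 1600/2200]
  200 → van 2  [load 2000/2200]
  1600 → van 4 (new)  [load 1600/2200]
  600 → van 3  [load 2200/2200]
  500 → van 1  [load 2200/2200]
  500 → van 4  [load 2100/2200]
  1700 → van 5 (new)  [load 1700/2200]
  1400 → van 6 (new)  [load 1400/2200]
  500 → van 5  [load 2200/2200]
6 vans opened.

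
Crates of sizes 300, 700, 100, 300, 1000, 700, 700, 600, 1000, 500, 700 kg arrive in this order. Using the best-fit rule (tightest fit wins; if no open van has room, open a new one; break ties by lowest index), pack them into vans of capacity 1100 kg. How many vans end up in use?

  300 → van 1 (new)  [load 300/1100]
  700 → van 1  [load 1000/1100]
  100 → van 1  [load 1100/1100]
  300 → van 2 (new)  [load 300/1100]
  1000 → van 3 (new)  [load 1000/1100]
  700 → van 2  [load 1000/1100]
  700 → van 4 (new)  [load 700/1100]
  600 → van 5 (new)  [load 600/1100]
  1000 → van 6 (new)  [load 1000/1100]
  500 → van 5  [load 1100/1100]
  700 → van 7 (new)  [load 700/1100]
7 vans opened.

7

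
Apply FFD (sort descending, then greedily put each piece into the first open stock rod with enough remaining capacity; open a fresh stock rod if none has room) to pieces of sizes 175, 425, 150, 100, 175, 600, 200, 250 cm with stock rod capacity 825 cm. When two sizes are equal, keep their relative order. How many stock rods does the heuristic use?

3

Sorted descending: 600, 425, 250, 200, 175, 175, 150, 100.
  600 → stock rod 1 (new)  [load 600/825]
  425 → stock rod 2 (new)  [load 425/825]
  250 → stock rod 2  [load 675/825]
  200 → stock rod 1  [load 800/825]
  175 → stock rod 3 (new)  [load 175/825]
  175 → stock rod 3  [load 350/825]
  150 → stock rod 2  [load 825/825]
  100 → stock rod 3  [load 450/825]
3 stock rods opened.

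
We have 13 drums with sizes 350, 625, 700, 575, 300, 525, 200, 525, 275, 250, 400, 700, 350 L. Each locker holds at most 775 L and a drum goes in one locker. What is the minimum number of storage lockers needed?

9

Total = 700 + 700 + 625 + 575 + 525 + 525 + 400 + 350 + 350 + 300 + 275 + 250 + 200 = 5775 L.
Lower bound: ⌈5775/775⌉ = 8 storage lockers.
A packing using 9 storage lockers:
  locker 1: 700 = 700
  locker 2: 700 = 700
  locker 3: 625 = 625
  locker 4: 575 + 200 = 775
  locker 5: 525 + 250 = 775
  locker 6: 525 = 525
  locker 7: 400 + 350 = 750
  locker 8: 350 + 300 = 650
  locker 9: 275 = 275
No arrangement into 8 storage lockers stays within capacity, so 9 is optimal.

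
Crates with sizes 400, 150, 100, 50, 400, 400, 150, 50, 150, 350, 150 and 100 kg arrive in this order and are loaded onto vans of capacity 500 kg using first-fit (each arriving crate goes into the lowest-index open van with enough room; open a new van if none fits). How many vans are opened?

  400 → van 1 (new)  [load 400/500]
  150 → van 2 (new)  [load 150/500]
  100 → van 1  [load 500/500]
  50 → van 2  [load 200/500]
  400 → van 3 (new)  [load 400/500]
  400 → van 4 (new)  [load 400/500]
  150 → van 2  [load 350/500]
  50 → van 2  [load 400/500]
  150 → van 5 (new)  [load 150/500]
  350 → van 5  [load 500/500]
  150 → van 6 (new)  [load 150/500]
  100 → van 2  [load 500/500]
6 vans opened.

6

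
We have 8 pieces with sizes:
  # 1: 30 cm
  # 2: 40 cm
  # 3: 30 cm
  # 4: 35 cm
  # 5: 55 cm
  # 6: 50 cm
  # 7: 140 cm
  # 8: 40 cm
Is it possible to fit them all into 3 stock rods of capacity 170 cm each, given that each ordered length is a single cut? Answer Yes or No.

Yes

A valid assignment using 3 stock rods:
  stock rod 1: 140 + 30 = 170
  stock rod 2: 55 + 50 + 40 = 145
  stock rod 3: 40 + 35 + 30 = 105
Every load is within 170 cm, so 3 stock rods suffice.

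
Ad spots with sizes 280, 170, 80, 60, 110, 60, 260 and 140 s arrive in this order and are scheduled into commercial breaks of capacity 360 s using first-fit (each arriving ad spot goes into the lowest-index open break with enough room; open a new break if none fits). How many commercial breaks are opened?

4

  280 → break 1 (new)  [load 280/360]
  170 → break 2 (new)  [load 170/360]
  80 → break 1  [load 360/360]
  60 → break 2  [load 230/360]
  110 → break 2  [load 340/360]
  60 → break 3 (new)  [load 60/360]
  260 → break 3  [load 320/360]
  140 → break 4 (new)  [load 140/360]
4 commercial breaks opened.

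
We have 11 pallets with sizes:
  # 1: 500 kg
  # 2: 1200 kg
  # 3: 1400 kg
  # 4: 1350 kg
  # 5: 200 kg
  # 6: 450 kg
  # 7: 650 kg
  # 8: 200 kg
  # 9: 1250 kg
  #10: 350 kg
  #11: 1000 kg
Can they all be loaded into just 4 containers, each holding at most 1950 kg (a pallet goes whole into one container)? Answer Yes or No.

No

Total = 8550 kg; ⌈8550/1950⌉ = 5.
At least 5 containers are required, but only 4 are allowed.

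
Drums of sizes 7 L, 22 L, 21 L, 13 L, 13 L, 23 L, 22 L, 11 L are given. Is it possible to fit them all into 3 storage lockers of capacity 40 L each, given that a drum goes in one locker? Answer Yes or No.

No

Total = 132 L; ⌈132/40⌉ = 4.
At least 4 storage lockers are required, but only 3 are allowed.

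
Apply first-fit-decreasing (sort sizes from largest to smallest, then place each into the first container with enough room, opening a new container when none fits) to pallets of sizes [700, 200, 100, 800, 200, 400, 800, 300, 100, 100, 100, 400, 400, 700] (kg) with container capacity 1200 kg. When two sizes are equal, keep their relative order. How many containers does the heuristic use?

5

Sorted descending: 800, 800, 700, 700, 400, 400, 400, 300, 200, 200, 100, 100, 100, 100.
  800 → container 1 (new)  [load 800/1200]
  800 → container 2 (new)  [load 800/1200]
  700 → container 3 (new)  [load 700/1200]
  700 → container 4 (new)  [load 700/1200]
  400 → container 1  [load 1200/1200]
  400 → container 2  [load 1200/1200]
  400 → container 3  [load 1100/1200]
  300 → container 4  [load 1000/1200]
  200 → container 4  [load 1200/1200]
  200 → container 5 (new)  [load 200/1200]
  100 → container 3  [load 1200/1200]
  100 → container 5  [load 300/1200]
  100 → container 5  [load 400/1200]
  100 → container 5  [load 500/1200]
5 containers opened.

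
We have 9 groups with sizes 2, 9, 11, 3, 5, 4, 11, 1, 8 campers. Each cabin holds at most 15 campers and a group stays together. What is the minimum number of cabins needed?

Total = 11 + 11 + 9 + 8 + 5 + 4 + 3 + 2 + 1 = 54 campers.
Lower bound: ⌈54/15⌉ = 4 cabins.
A packing using 4 cabins:
  cabin 1: 11 + 4 = 15
  cabin 2: 11 + 3 + 1 = 15
  cabin 3: 9 + 5 = 14
  cabin 4: 8 + 2 = 10
This matches the lower bound, so 4 is optimal.

4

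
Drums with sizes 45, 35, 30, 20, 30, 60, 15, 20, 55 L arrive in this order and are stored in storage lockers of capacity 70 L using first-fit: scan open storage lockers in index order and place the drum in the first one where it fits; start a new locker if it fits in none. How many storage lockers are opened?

5

  45 → locker 1 (new)  [load 45/70]
  35 → locker 2 (new)  [load 35/70]
  30 → locker 2  [load 65/70]
  20 → locker 1  [load 65/70]
  30 → locker 3 (new)  [load 30/70]
  60 → locker 4 (new)  [load 60/70]
  15 → locker 3  [load 45/70]
  20 → locker 3  [load 65/70]
  55 → locker 5 (new)  [load 55/70]
5 storage lockers opened.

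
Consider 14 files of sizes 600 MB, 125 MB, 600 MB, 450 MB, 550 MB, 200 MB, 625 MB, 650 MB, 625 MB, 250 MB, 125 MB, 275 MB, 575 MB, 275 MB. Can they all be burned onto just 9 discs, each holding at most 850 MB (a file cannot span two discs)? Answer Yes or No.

Yes

A valid assignment using 8 discs:
  disc 1: 650 + 200 = 850
  disc 2: 625 + 125 = 750
  disc 3: 625 + 125 = 750
  disc 4: 600 + 250 = 850
  disc 5: 600 = 600
  disc 6: 575 + 275 = 850
  disc 7: 550 + 275 = 825
  disc 8: 450 = 450
That uses only 8 ≤ 9, so 9 discs are enough.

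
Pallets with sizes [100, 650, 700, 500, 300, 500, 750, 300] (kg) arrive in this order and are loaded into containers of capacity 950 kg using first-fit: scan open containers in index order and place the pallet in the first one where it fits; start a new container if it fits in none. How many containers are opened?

  100 → container 1 (new)  [load 100/950]
  650 → container 1  [load 750/950]
  700 → container 2 (new)  [load 700/950]
  500 → container 3 (new)  [load 500/950]
  300 → container 3  [load 800/950]
  500 → container 4 (new)  [load 500/950]
  750 → container 5 (new)  [load 750/950]
  300 → container 4  [load 800/950]
5 containers opened.

5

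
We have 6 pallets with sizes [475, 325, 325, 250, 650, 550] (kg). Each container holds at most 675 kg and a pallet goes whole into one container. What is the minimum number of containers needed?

Total = 650 + 550 + 475 + 325 + 325 + 250 = 2575 kg.
Lower bound: ⌈2575/675⌉ = 4 containers.
A packing using 5 containers:
  container 1: 650 = 650
  container 2: 550 = 550
  container 3: 475 = 475
  container 4: 325 + 325 = 650
  container 5: 250 = 250
No arrangement into 4 containers stays within capacity, so 5 is optimal.

5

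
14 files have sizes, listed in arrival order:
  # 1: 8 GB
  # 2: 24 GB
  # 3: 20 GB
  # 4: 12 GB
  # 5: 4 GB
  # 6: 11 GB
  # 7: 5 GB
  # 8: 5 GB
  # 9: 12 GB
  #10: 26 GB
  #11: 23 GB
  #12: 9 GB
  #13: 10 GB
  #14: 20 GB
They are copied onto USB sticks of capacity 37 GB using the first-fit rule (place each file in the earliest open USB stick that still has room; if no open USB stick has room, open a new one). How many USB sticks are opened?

  8 → USB stick 1 (new)  [load 8/37]
  24 → USB stick 1  [load 32/37]
  20 → USB stick 2 (new)  [load 20/37]
  12 → USB stick 2  [load 32/37]
  4 → USB stick 1  [load 36/37]
  11 → USB stick 3 (new)  [load 11/37]
  5 → USB stick 2  [load 37/37]
  5 → USB stick 3  [load 16/37]
  12 → USB stick 3  [load 28/37]
  26 → USB stick 4 (new)  [load 26/37]
  23 → USB stick 5 (new)  [load 23/37]
  9 → USB stick 3  [load 37/37]
  10 → USB stick 4  [load 36/37]
  20 → USB stick 6 (new)  [load 20/37]
6 USB sticks opened.

6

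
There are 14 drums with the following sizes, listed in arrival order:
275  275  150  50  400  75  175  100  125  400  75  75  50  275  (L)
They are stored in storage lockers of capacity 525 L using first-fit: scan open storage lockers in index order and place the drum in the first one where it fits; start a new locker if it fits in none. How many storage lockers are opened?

5

  275 → locker 1 (new)  [load 275/525]
  275 → locker 2 (new)  [load 275/525]
  150 → locker 1  [load 425/525]
  50 → locker 1  [load 475/525]
  400 → locker 3 (new)  [load 400/525]
  75 → locker 2  [load 350/525]
  175 → locker 2  [load 525/525]
  100 → locker 3  [load 500/525]
  125 → locker 4 (new)  [load 125/525]
  400 → locker 4  [load 525/525]
  75 → locker 5 (new)  [load 75/525]
  75 → locker 5  [load 150/525]
  50 → locker 1  [load 525/525]
  275 → locker 5  [load 425/525]
5 storage lockers opened.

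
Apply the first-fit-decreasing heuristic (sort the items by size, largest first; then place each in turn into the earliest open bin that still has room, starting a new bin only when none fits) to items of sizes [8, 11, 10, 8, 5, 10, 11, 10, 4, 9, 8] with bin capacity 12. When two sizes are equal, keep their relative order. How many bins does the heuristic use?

10

Sorted descending: 11, 11, 10, 10, 10, 9, 8, 8, 8, 5, 4.
  11 → bin 1 (new)  [load 11/12]
  11 → bin 2 (new)  [load 11/12]
  10 → bin 3 (new)  [load 10/12]
  10 → bin 4 (new)  [load 10/12]
  10 → bin 5 (new)  [load 10/12]
  9 → bin 6 (new)  [load 9/12]
  8 → bin 7 (new)  [load 8/12]
  8 → bin 8 (new)  [load 8/12]
  8 → bin 9 (new)  [load 8/12]
  5 → bin 10 (new)  [load 5/12]
  4 → bin 7  [load 12/12]
10 bins opened.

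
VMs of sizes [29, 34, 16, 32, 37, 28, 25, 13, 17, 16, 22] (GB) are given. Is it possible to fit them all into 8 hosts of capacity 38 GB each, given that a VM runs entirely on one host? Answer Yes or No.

A valid assignment using 8 hosts:
  host 1: 37 = 37
  host 2: 34 = 34
  host 3: 32 = 32
  host 4: 29 = 29
  host 5: 28 = 28
  host 6: 25 + 13 = 38
  host 7: 22 + 16 = 38
  host 8: 17 + 16 = 33
Every load is within 38 GB, so 8 hosts suffice.

Yes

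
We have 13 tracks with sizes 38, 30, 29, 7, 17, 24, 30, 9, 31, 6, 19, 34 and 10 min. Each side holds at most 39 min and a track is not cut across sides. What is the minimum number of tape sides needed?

8

Total = 38 + 34 + 31 + 30 + 30 + 29 + 24 + 19 + 17 + 10 + 9 + 7 + 6 = 284 min.
Lower bound: ⌈284/39⌉ = 8 tape sides.
A packing using 8 tape sides:
  side 1: 38 = 38
  side 2: 34 = 34
  side 3: 31 + 7 = 38
  side 4: 30 + 9 = 39
  side 5: 30 + 6 = 36
  side 6: 29 + 10 = 39
  side 7: 24 = 24
  side 8: 19 + 17 = 36
This matches the lower bound, so 8 is optimal.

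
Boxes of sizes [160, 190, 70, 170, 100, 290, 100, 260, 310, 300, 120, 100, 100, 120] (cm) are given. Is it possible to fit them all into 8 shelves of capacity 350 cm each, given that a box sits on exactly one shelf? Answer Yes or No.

A valid assignment using 8 shelves:
  shelf 1: 310 = 310
  shelf 2: 300 = 300
  shelf 3: 290 = 290
  shelf 4: 260 + 70 = 330
  shelf 5: 190 + 160 = 350
  shelf 6: 170 + 120 = 290
  shelf 7: 120 + 100 + 100 = 320
  shelf 8: 100 + 100 = 200
Every load is within 350 cm, so 8 shelves suffice.

Yes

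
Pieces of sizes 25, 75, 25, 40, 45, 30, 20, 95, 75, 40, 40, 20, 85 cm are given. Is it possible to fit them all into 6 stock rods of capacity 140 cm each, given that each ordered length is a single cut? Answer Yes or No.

A valid assignment using 5 stock rods:
  stock rod 1: 95 + 45 = 140
  stock rod 2: 85 + 40 = 125
  stock rod 3: 75 + 40 + 25 = 140
  stock rod 4: 75 + 40 + 25 = 140
  stock rod 5: 30 + 20 + 20 = 70
That uses only 5 ≤ 6, so 6 stock rods are enough.

Yes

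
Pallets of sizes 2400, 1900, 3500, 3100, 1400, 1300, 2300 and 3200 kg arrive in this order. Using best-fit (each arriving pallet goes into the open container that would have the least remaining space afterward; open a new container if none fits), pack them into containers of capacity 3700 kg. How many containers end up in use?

6

  2400 → container 1 (new)  [load 2400/3700]
  1900 → container 2 (new)  [load 1900/3700]
  3500 → container 3 (new)  [load 3500/3700]
  3100 → container 4 (new)  [load 3100/3700]
  1400 → container 2  [load 3300/3700]
  1300 → container 1  [load 3700/3700]
  2300 → container 5 (new)  [load 2300/3700]
  3200 → container 6 (new)  [load 3200/3700]
6 containers opened.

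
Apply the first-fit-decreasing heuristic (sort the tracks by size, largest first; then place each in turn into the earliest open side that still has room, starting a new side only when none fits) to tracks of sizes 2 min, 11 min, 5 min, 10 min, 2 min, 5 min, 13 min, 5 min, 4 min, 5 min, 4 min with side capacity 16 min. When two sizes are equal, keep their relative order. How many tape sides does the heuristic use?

Sorted descending: 13, 11, 10, 5, 5, 5, 5, 4, 4, 2, 2.
  13 → side 1 (new)  [load 13/16]
  11 → side 2 (new)  [load 11/16]
  10 → side 3 (new)  [load 10/16]
  5 → side 2  [load 16/16]
  5 → side 3  [load 15/16]
  5 → side 4 (new)  [load 5/16]
  5 → side 4  [load 10/16]
  4 → side 4  [load 14/16]
  4 → side 5 (new)  [load 4/16]
  2 → side 1  [load 15/16]
  2 → side 4  [load 16/16]
5 tape sides opened.

5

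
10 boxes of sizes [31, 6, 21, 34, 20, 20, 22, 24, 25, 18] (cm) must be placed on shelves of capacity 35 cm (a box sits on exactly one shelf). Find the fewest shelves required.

9

Total = 34 + 31 + 25 + 24 + 22 + 21 + 20 + 20 + 18 + 6 = 221 cm.
Lower bound: ⌈221/35⌉ = 7 shelves.
Also, 9 boxes each exceed 35/2 cm, and no two of those can share a shelf, so at least 9 shelves are needed.
A packing using 9 shelves:
  shelf 1: 34 = 34
  shelf 2: 31 = 31
  shelf 3: 25 + 6 = 31
  shelf 4: 24 = 24
  shelf 5: 22 = 22
  shelf 6: 21 = 21
  shelf 7: 20 = 20
  shelf 8: 20 = 20
  shelf 9: 18 = 18
This matches the lower bound, so 9 is optimal.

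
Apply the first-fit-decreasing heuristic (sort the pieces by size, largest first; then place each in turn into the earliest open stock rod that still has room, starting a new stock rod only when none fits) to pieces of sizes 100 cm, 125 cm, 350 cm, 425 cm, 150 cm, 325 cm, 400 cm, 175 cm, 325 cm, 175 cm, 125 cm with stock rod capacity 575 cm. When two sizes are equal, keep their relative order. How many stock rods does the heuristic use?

Sorted descending: 425, 400, 350, 325, 325, 175, 175, 150, 125, 125, 100.
  425 → stock rod 1 (new)  [load 425/575]
  400 → stock rod 2 (new)  [load 400/575]
  350 → stock rod 3 (new)  [load 350/575]
  325 → stock rod 4 (new)  [load 325/575]
  325 → stock rod 5 (new)  [load 325/575]
  175 → stock rod 2  [load 575/575]
  175 → stock rod 3  [load 525/575]
  150 → stock rod 1  [load 575/575]
  125 → stock rod 4  [load 450/575]
  125 → stock rod 4  [load 575/575]
  100 → stock rod 5  [load 425/575]
5 stock rods opened.

5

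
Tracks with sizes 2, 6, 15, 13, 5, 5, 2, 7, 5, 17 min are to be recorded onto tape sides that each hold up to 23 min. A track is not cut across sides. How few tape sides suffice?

4

Total = 17 + 15 + 13 + 7 + 6 + 5 + 5 + 5 + 2 + 2 = 77 min.
Lower bound: ⌈77/23⌉ = 4 tape sides.
A packing using 4 tape sides:
  side 1: 17 + 6 = 23
  side 2: 15 + 7 = 22
  side 3: 13 + 5 + 5 = 23
  side 4: 5 + 2 + 2 = 9
This matches the lower bound, so 4 is optimal.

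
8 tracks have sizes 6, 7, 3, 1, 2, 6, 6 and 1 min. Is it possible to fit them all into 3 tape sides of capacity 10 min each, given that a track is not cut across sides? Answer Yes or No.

Total = 32 min; ⌈32/10⌉ = 4.
At least 4 tape sides are required, but only 3 are allowed.

No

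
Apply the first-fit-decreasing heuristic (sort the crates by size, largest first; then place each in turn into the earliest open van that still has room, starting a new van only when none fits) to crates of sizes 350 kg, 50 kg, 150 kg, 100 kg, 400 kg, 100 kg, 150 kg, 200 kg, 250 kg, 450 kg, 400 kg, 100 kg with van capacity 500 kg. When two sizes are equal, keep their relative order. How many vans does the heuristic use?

6

Sorted descending: 450, 400, 400, 350, 250, 200, 150, 150, 100, 100, 100, 50.
  450 → van 1 (new)  [load 450/500]
  400 → van 2 (new)  [load 400/500]
  400 → van 3 (new)  [load 400/500]
  350 → van 4 (new)  [load 350/500]
  250 → van 5 (new)  [load 250/500]
  200 → van 5  [load 450/500]
  150 → van 4  [load 500/500]
  150 → van 6 (new)  [load 150/500]
  100 → van 2  [load 500/500]
  100 → van 3  [load 500/500]
  100 → van 6  [load 250/500]
  50 → van 1  [load 500/500]
6 vans opened.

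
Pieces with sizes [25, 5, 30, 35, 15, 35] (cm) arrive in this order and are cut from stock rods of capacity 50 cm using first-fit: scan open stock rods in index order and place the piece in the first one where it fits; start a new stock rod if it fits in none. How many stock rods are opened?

4

  25 → stock rod 1 (new)  [load 25/50]
  5 → stock rod 1  [load 30/50]
  30 → stock rod 2 (new)  [load 30/50]
  35 → stock rod 3 (new)  [load 35/50]
  15 → stock rod 1  [load 45/50]
  35 → stock rod 4 (new)  [load 35/50]
4 stock rods opened.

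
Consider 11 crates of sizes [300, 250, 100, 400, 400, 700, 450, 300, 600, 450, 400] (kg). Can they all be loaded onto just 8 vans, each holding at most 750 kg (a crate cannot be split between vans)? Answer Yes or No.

A valid assignment using 7 vans:
  van 1: 700 = 700
  van 2: 600 + 100 = 700
  van 3: 450 + 300 = 750
  van 4: 450 + 300 = 750
  van 5: 400 + 250 = 650
  van 6: 400 = 400
  van 7: 400 = 400
That uses only 7 ≤ 8, so 8 vans are enough.

Yes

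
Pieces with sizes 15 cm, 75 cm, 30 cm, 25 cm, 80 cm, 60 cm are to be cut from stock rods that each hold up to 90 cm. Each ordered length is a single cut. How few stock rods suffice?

Total = 80 + 75 + 60 + 30 + 25 + 15 = 285 cm.
Lower bound: ⌈285/90⌉ = 4 stock rods.
A packing using 4 stock rods:
  stock rod 1: 80 = 80
  stock rod 2: 75 + 15 = 90
  stock rod 3: 60 + 30 = 90
  stock rod 4: 25 = 25
This matches the lower bound, so 4 is optimal.

4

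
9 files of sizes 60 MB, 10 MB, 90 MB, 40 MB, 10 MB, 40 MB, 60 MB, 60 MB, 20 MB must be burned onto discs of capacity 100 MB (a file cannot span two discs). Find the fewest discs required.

Total = 90 + 60 + 60 + 60 + 40 + 40 + 20 + 10 + 10 = 390 MB.
Lower bound: ⌈390/100⌉ = 4 discs.
A packing using 4 discs:
  disc 1: 90 + 10 = 100
  disc 2: 60 + 40 = 100
  disc 3: 60 + 40 = 100
  disc 4: 60 + 20 + 10 = 90
This matches the lower bound, so 4 is optimal.

4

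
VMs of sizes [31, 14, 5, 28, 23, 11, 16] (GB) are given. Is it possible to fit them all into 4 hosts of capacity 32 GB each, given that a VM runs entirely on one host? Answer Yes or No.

No

Total = 128 GB; ⌈128/32⌉ = 4.
The bound of 4 does not rule out 4, but exhaustive search shows no assignment into 4 hosts of capacity 32 GB exists — the minimum is 5.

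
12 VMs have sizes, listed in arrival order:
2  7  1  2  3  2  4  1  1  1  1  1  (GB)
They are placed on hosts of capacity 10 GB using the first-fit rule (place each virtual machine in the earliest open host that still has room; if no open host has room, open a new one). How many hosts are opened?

  2 → host 1 (new)  [load 2/10]
  7 → host 1  [load 9/10]
  1 → host 1  [load 10/10]
  2 → host 2 (new)  [load 2/10]
  3 → host 2  [load 5/10]
  2 → host 2  [load 7/10]
  4 → host 3 (new)  [load 4/10]
  1 → host 2  [load 8/10]
  1 → host 2  [load 9/10]
  1 → host 2  [load 10/10]
  1 → host 3  [load 5/10]
  1 → host 3  [load 6/10]
3 hosts opened.

3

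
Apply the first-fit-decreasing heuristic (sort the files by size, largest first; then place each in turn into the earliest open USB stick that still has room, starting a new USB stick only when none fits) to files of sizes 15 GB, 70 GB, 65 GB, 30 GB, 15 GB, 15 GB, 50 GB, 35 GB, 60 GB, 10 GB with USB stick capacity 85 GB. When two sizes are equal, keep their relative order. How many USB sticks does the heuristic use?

Sorted descending: 70, 65, 60, 50, 35, 30, 15, 15, 15, 10.
  70 → USB stick 1 (new)  [load 70/85]
  65 → USB stick 2 (new)  [load 65/85]
  60 → USB stick 3 (new)  [load 60/85]
  50 → USB stick 4 (new)  [load 50/85]
  35 → USB stick 4  [load 85/85]
  30 → USB stick 5 (new)  [load 30/85]
  15 → USB stick 1  [load 85/85]
  15 → USB stick 2  [load 80/85]
  15 → USB stick 3  [load 75/85]
  10 → USB stick 3  [load 85/85]
5 USB sticks opened.

5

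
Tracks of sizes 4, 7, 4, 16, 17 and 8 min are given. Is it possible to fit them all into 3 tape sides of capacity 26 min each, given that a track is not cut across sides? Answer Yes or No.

Yes

A valid assignment using 3 tape sides:
  side 1: 17 + 8 = 25
  side 2: 16 + 7 = 23
  side 3: 4 + 4 = 8
Every load is within 26 min, so 3 tape sides suffice.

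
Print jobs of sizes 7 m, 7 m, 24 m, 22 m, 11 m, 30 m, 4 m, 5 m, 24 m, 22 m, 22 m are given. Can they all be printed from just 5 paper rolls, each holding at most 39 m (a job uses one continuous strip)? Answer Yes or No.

No

Total = 178 m; ⌈178/39⌉ = 5.
6 print jobs each exceed half the capacity and cannot share a roll, forcing at least 6 paper rolls.
At least 6 paper rolls are required, but only 5 are allowed.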